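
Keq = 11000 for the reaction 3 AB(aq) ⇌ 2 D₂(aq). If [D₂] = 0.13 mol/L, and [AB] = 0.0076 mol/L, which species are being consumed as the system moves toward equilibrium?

D₂ (products)

Q = [D₂]² / [AB]³ = (0.13)² / (0.0076)³ = 38000
Q = 38000 > Keq = 11000: net reverse reaction.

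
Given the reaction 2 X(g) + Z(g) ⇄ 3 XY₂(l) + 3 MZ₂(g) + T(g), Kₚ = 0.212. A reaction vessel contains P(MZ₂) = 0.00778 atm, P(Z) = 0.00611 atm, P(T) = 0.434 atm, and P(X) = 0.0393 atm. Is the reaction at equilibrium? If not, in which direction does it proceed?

to the right

(XY₂ is a pure liquid — omitted from Qₚ.)
Qₚ = P(MZ₂)³·P(T) / (P(X)²·P(Z)) = (0.00778)³·(0.434) / ((0.0393)²·(0.00611)) = 0.0217
Qₚ = 0.0217 < Kₚ = 0.212, so the forward reaction proceeds.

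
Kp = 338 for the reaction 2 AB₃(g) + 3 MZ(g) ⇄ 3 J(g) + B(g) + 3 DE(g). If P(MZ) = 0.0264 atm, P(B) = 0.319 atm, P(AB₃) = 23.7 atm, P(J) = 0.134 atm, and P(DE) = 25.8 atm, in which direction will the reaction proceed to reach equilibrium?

reverse (toward reactants)

Qp = P(J)³·P(B)·P(DE)³ / (P(AB₃)²·P(MZ)³) = (0.134)³·(0.319)·(25.8)³ / ((23.7)²·(0.0264)³) = 1280
Qp = 1280 > Kp = 338, so the reverse reaction proceeds.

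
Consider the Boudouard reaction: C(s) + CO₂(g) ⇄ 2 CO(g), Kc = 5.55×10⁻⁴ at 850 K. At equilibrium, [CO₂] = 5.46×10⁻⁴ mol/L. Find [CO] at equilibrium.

(C is a pure solid — omitted from Kc.)
At equilibrium, Kc = [CO]² / [CO₂] = 5.55×10⁻⁴.
([CO])² / (5.46×10⁻⁴) = 5.55×10⁻⁴
[CO]² = 3.03×10⁻⁷ ⇒ [CO] = 5.50×10⁻⁴ mol/L

[CO] = 5.50×10⁻⁴ mol/L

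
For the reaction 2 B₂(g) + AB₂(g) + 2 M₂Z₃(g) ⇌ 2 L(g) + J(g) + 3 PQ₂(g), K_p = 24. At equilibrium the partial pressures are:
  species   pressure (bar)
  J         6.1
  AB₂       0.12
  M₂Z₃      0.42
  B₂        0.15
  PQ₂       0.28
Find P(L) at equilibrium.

At equilibrium, K_p = P(L)²·P(J)·P(PQ₂)³ / (P(B₂)²·P(AB₂)·P(M₂Z₃)²) = 24.
(P(L))²·(6.1)·(0.28)³ / ((0.15)²·(0.12)·(0.42)²) = 24
P(L)² = 0.0854 ⇒ P(L) = 0.29 bar

P(L) = 0.29 bar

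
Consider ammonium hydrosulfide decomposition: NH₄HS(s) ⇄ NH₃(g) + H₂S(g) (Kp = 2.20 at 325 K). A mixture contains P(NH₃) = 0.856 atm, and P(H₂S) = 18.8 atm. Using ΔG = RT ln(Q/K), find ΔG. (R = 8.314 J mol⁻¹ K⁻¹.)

(NH₄HS is a pure solid — omitted from Qp.)
Qp = P(NH₃)·P(H₂S) = (0.856)·(18.8) = 16.1
ΔG = RT ln(Qp/Kp) = (8.314 J mol⁻¹ K⁻¹)(325 K) × ln(16.1/2.20)
   = (2.702 kJ/mol)(1.990) = 5.38 kJ/mol
ΔG > 0, so the forward reaction is non-spontaneous (proceeds in reverse).

ΔG = 5.38 kJ/mol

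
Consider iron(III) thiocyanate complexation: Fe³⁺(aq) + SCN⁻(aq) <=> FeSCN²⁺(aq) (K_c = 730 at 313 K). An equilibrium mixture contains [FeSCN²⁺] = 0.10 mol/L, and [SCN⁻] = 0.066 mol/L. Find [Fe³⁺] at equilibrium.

At equilibrium, K_c = [FeSCN²⁺] / ([Fe³⁺]·[SCN⁻]) = 730.
(0.10) / (([Fe³⁺])·(0.066)) = 730
[Fe³⁺] = 0.00208 = 0.0021 mol/L

[Fe³⁺] = 0.0021 mol/L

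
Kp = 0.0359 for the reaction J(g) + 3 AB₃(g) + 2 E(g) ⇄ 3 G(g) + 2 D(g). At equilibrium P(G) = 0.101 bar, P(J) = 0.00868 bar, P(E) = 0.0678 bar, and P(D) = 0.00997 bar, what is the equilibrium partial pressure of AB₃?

P(AB₃) = 0.415 bar

At equilibrium, Kp = P(G)³·P(D)² / (P(J)·P(AB₃)³·P(E)²) = 0.0359.
(0.101)³·(0.00997)² / ((0.00868)·(P(AB₃))³·(0.0678)²) = 0.0359
P(AB₃)³ = 0.0715 ⇒ P(AB₃) = 0.415 bar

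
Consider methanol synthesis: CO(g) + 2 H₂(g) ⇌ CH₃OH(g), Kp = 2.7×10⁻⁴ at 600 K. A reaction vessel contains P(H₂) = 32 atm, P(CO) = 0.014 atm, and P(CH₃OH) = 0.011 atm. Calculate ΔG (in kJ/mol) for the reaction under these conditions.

ΔG = 5.21 kJ/mol

Qp = P(CH₃OH) / (P(CO)·P(H₂)²) = (0.011) / ((0.014)·(32)²) = 7.67×10⁻⁴
ΔG = RT ln(Qp/Kp) = (8.314 J mol⁻¹ K⁻¹)(600 K) × ln(7.67×10⁻⁴/2.7×10⁻⁴)
   = (4.988 kJ/mol)(1.044) = 5.21 kJ/mol
ΔG > 0, so the forward reaction is non-spontaneous (proceeds in reverse).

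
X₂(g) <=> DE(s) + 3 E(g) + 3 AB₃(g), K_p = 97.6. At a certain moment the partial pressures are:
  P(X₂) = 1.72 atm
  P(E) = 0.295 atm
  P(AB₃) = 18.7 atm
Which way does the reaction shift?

no net change (already at equilibrium)

(DE is a pure solid — omitted from Q_p.)
Q_p = P(E)³·P(AB₃)³ / P(X₂) = (0.295)³·(18.7)³ / (1.72) = 97.6
Q_p = 97.6 = K_p, so the system is already at equilibrium.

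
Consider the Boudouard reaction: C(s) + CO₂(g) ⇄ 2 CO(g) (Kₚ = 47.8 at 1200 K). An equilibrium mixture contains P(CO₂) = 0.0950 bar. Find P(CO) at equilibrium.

P(CO) = 2.13 bar

(C is a pure solid — omitted from Kₚ.)
At equilibrium, Kₚ = P(CO)² / P(CO₂) = 47.8.
(P(CO))² / (0.0950) = 47.8
P(CO)² = 4.54 ⇒ P(CO) = 2.13 bar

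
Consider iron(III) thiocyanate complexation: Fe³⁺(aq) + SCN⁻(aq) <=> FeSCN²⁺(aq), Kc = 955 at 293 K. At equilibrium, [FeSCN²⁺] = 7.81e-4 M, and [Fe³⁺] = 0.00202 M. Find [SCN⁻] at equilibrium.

[SCN⁻] = 4.05e-4 M

At equilibrium, Kc = [FeSCN²⁺] / ([Fe³⁺]·[SCN⁻]) = 955.
(7.81e-4) / ((0.00202)·([SCN⁻])) = 955
[SCN⁻] = 4.05e-4 M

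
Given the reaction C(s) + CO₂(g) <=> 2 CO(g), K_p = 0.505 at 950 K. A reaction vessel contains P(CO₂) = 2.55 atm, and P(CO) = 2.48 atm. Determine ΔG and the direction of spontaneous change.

ΔG = 12.3 kJ/mol; the forward reaction is non-spontaneous

(C is a pure solid — omitted from Q_p.)
Q_p = P(CO)² / P(CO₂) = (2.48)² / (2.55) = 2.41
ΔG = RT ln(Q_p/K_p) = (8.314 J mol⁻¹ K⁻¹)(950 K) × ln(2.41/0.505)
   = (7.898 kJ/mol)(1.563) = 12.3 kJ/mol
ΔG > 0, so the forward reaction is non-spontaneous (proceeds in reverse).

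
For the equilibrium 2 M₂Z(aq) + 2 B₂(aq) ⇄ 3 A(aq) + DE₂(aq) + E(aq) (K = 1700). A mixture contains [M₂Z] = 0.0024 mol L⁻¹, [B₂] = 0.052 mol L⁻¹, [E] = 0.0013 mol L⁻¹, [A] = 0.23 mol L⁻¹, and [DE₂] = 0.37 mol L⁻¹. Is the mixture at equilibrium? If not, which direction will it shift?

no; Q < K, reaction proceeds forward

Q = [A]³·[DE₂]·[E] / ([M₂Z]²·[B₂]²) = (0.23)³·(0.37)·(0.0013) / ((0.0024)²·(0.052)²) = 380
Q = 380 < K = 1700: net forward reaction.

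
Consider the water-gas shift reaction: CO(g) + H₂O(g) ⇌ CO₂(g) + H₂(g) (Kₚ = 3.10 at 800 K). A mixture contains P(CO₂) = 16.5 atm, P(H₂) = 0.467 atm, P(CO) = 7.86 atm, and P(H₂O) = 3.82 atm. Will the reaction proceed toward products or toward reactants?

Qₚ = P(CO₂)·P(H₂) / (P(CO)·P(H₂O)) = (16.5)·(0.467) / ((7.86)·(3.82)) = 0.257
Qₚ = 0.257 < Kₚ = 3.10, so the forward reaction proceeds.

forward (toward products)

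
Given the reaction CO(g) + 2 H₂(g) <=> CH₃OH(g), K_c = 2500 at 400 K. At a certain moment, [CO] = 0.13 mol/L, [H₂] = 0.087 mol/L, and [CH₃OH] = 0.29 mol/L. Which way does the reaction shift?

toward products

Q_c = [CH₃OH] / ([CO]·[H₂]²) = (0.29) / ((0.13)·(0.087)²) = 290
Q_c = 290 < K_c = 2500, so the forward reaction proceeds.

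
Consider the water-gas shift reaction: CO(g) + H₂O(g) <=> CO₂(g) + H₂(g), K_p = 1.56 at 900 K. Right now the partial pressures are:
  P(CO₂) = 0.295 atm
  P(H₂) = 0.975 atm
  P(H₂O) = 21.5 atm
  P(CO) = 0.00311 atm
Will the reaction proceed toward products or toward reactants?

to the left

Q_p = P(CO₂)·P(H₂) / (P(CO)·P(H₂O)) = (0.295)·(0.975) / ((0.00311)·(21.5)) = 4.30
Q_p = 4.30 > K_p = 1.56, so the reverse reaction proceeds.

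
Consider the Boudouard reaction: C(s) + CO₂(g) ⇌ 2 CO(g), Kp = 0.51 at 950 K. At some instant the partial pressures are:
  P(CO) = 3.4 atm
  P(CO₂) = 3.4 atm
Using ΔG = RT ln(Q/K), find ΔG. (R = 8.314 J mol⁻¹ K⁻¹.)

(C is a pure solid — omitted from Qp.)
Qp = P(CO)² / P(CO₂) = (3.4)² / (3.4) = 3.40
ΔG = RT ln(Qp/Kp) = (8.314 J mol⁻¹ K⁻¹)(950 K) × ln(3.40/0.51)
   = (7.898 kJ/mol)(1.897) = 15.0 kJ/mol
ΔG > 0, so the forward reaction is non-spontaneous (proceeds in reverse).

ΔG = 15.0 kJ/mol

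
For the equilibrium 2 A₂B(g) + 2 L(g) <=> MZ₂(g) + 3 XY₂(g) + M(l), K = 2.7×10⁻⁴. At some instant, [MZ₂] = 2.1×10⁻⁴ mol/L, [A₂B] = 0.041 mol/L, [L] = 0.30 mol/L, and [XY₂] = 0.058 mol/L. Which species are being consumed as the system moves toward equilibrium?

none (at equilibrium)

(M is a pure liquid — omitted from Q.)
Q = [MZ₂]·[XY₂]³ / ([A₂B]²·[L]²) = (2.1×10⁻⁴)·(0.058)³ / ((0.041)²·(0.30)²) = 2.7×10⁻⁴
Q = 2.7×10⁻⁴ = K; the system is at equilibrium.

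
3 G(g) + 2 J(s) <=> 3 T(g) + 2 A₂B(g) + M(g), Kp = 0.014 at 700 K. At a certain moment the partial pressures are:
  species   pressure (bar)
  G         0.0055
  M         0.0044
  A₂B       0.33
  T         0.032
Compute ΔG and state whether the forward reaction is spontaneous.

ΔG = 11.1 kJ/mol; the forward reaction is non-spontaneous

(J is a pure solid — omitted from Qp.)
Qp = P(T)³·P(A₂B)²·P(M) / P(G)³ = (0.032)³·(0.33)²·(0.0044) / (0.0055)³ = 0.0944
ΔG = RT ln(Qp/Kp) = (8.314 J mol⁻¹ K⁻¹)(700 K) × ln(0.0944/0.014)
   = (5.820 kJ/mol)(1.908) = 11.1 kJ/mol
ΔG > 0, so the forward reaction is non-spontaneous (proceeds in reverse).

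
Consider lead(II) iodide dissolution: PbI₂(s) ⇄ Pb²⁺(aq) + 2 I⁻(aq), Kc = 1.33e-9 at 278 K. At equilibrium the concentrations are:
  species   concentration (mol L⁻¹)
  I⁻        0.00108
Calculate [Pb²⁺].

[Pb²⁺] = 0.00114 mol L⁻¹

(PbI₂ is a pure solid — omitted from Kc.)
At equilibrium, Kc = [Pb²⁺]·[I⁻]² = 1.33e-9.
([Pb²⁺])·(0.00108)² = 1.33e-9
[Pb²⁺] = 0.00114 mol L⁻¹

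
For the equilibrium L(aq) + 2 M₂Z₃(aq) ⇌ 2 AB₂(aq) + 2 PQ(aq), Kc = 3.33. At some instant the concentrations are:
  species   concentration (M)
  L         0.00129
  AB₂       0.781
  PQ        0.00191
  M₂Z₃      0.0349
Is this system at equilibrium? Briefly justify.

Qc = [AB₂]²·[PQ]² / ([L]·[M₂Z₃]²) = (0.781)²·(0.00191)² / ((0.00129)·(0.0349)²) = 1.42
Qc = 1.42 < Kc = 3.33: net forward reaction.

no; Q < K, reaction proceeds forward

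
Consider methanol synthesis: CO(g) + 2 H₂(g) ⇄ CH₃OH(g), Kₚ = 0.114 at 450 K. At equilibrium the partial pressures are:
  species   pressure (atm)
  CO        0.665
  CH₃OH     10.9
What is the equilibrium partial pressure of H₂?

At equilibrium, Kₚ = P(CH₃OH) / (P(CO)·P(H₂)²) = 0.114.
(10.9) / ((0.665)·(P(H₂))²) = 0.114
P(H₂)² = 144 ⇒ P(H₂) = 12.0 atm

P(H₂) = 12.0 atm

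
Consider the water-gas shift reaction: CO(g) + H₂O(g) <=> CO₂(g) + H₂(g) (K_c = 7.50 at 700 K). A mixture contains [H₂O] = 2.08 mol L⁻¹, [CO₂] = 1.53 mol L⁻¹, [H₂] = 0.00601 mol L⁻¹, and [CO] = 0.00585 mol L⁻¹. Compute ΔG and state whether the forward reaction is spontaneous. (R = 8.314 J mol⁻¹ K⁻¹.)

ΔG = -13.4 kJ/mol; the forward reaction is spontaneous

Q_c = [CO₂]·[H₂] / ([CO]·[H₂O]) = (1.53)·(0.00601) / ((0.00585)·(2.08)) = 0.756
ΔG = RT ln(Q_c/K_c) = (8.314 J mol⁻¹ K⁻¹)(700 K) × ln(0.756/7.50)
   = (5.820 kJ/mol)(-2.295) = -13.4 kJ/mol
ΔG < 0, so the forward reaction is spontaneous (proceeds forward).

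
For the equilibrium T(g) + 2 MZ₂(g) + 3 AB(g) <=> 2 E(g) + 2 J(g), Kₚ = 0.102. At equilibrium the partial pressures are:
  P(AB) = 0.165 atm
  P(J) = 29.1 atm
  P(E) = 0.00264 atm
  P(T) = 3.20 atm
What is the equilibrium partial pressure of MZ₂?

At equilibrium, Kₚ = P(E)²·P(J)² / (P(T)·P(MZ₂)²·P(AB)³) = 0.102.
(0.00264)²·(29.1)² / ((3.20)·(P(MZ₂))²·(0.165)³) = 0.102
P(MZ₂)² = 4.03 ⇒ P(MZ₂) = 2.01 atm

P(MZ₂) = 2.01 atm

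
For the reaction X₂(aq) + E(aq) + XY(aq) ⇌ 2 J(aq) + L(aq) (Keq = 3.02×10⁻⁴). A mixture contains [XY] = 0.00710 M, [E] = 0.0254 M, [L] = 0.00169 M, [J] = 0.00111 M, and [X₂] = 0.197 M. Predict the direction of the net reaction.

Q = [J]²·[L] / ([X₂]·[E]·[XY]) = (0.00111)²·(0.00169) / ((0.197)·(0.0254)·(0.00710)) = 5.86×10⁻⁵
Q = 5.86×10⁻⁵ < Keq = 3.02×10⁻⁴, so the forward reaction proceeds.

in the forward direction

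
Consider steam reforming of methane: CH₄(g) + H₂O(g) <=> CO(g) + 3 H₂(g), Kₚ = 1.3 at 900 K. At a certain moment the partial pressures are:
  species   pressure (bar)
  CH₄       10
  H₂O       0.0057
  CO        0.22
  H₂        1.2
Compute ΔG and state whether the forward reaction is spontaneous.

ΔG = 12.2 kJ/mol; the forward reaction is non-spontaneous

Qₚ = P(CO)·P(H₂)³ / (P(CH₄)·P(H₂O)) = (0.22)·(1.2)³ / ((10)·(0.0057)) = 6.67
ΔG = RT ln(Qₚ/Kₚ) = (8.314 J mol⁻¹ K⁻¹)(900 K) × ln(6.67/1.3)
   = (7.483 kJ/mol)(1.635) = 12.2 kJ/mol
ΔG > 0, so the forward reaction is non-spontaneous (proceeds in reverse).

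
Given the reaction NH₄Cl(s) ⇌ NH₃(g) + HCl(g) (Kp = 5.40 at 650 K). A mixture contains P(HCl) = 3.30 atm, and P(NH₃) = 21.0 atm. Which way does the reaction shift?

to the left

(NH₄Cl is a pure solid — omitted from Qp.)
Qp = P(NH₃)·P(HCl) = (21.0)·(3.30) = 69.3
Qp = 69.3 > Kp = 5.40, so the reverse reaction proceeds.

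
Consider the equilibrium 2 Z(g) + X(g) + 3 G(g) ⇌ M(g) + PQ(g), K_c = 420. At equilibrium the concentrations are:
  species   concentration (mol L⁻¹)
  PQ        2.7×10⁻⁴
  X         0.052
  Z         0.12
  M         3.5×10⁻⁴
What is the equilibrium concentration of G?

At equilibrium, K_c = [M]·[PQ] / ([Z]²·[X]·[G]³) = 420.
(3.5×10⁻⁴)·(2.7×10⁻⁴) / ((0.12)²·(0.052)·([G])³) = 420
[G]³ = 3.00×10⁻⁷ ⇒ [G] = 0.0067 mol L⁻¹

[G] = 0.0067 mol L⁻¹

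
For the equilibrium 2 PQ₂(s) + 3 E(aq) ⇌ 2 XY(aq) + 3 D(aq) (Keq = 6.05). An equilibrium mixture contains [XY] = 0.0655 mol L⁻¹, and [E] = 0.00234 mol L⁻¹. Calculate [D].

[D] = 0.0262 mol L⁻¹

(PQ₂ is a pure solid — omitted from Keq.)
At equilibrium, Keq = [XY]²·[D]³ / [E]³ = 6.05.
(0.0655)²·([D])³ / (0.00234)³ = 6.05
[D]³ = 1.81e-5 ⇒ [D] = 0.0262 mol L⁻¹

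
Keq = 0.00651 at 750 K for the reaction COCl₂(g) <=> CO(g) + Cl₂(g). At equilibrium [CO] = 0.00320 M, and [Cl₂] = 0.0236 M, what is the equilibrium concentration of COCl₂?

At equilibrium, Keq = [CO]·[Cl₂] / [COCl₂] = 0.00651.
(0.00320)·(0.0236) / ([COCl₂]) = 0.00651
[COCl₂] = 0.0116 M

[COCl₂] = 0.0116 M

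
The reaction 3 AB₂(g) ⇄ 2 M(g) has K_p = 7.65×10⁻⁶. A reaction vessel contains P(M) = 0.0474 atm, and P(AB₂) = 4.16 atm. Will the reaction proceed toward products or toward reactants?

Q_p = P(M)² / P(AB₂)³ = (0.0474)² / (4.16)³ = 3.12×10⁻⁵
Q_p = 3.12×10⁻⁵ > K_p = 7.65×10⁻⁶, so the reverse reaction proceeds.

toward reactants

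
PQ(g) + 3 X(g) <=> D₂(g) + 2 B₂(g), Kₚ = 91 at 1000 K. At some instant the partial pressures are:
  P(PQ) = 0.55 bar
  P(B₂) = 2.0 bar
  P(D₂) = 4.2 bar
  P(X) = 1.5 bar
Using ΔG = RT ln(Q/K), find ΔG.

ΔG = -19.2 kJ/mol

Qₚ = P(D₂)·P(B₂)² / (P(PQ)·P(X)³) = (4.2)·(2.0)² / ((0.55)·(1.5)³) = 9.05
ΔG = RT ln(Qₚ/Kₚ) = (8.314 J mol⁻¹ K⁻¹)(1000 K) × ln(9.05/91)
   = (8.314 kJ/mol)(-2.308) = -19.2 kJ/mol
ΔG < 0, so the forward reaction is spontaneous (proceeds forward).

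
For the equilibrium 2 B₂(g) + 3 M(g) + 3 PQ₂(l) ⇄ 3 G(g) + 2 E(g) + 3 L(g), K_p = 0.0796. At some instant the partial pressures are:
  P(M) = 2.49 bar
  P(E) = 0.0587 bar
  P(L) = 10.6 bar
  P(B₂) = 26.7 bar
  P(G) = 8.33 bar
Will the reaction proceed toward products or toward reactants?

in the reverse direction

(PQ₂ is a pure liquid — omitted from Q_p.)
Q_p = P(G)³·P(E)²·P(L)³ / (P(B₂)²·P(M)³) = (8.33)³·(0.0587)²·(10.6)³ / ((26.7)²·(2.49)³) = 0.216
Q_p = 0.216 > K_p = 0.0796, so the reverse reaction proceeds.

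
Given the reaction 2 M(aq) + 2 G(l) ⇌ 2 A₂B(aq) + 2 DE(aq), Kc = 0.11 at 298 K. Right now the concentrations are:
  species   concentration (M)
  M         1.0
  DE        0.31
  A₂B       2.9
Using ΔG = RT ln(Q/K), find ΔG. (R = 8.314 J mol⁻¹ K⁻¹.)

ΔG = 4.94 kJ/mol

(G is a pure liquid — omitted from Qc.)
Qc = [A₂B]²·[DE]² / [M]² = (2.9)²·(0.31)² / (1.0)² = 0.808
ΔG = RT ln(Qc/Kc) = (8.314 J mol⁻¹ K⁻¹)(298 K) × ln(0.808/0.11)
   = (2.478 kJ/mol)(1.994) = 4.94 kJ/mol
ΔG > 0, so the forward reaction is non-spontaneous (proceeds in reverse).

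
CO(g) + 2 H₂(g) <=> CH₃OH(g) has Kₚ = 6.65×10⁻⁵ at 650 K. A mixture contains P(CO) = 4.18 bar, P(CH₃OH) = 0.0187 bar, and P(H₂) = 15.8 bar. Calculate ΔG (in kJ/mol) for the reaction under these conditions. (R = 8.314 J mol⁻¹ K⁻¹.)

Qₚ = P(CH₃OH) / (P(CO)·P(H₂)²) = (0.0187) / ((4.18)·(15.8)²) = 1.79×10⁻⁵
ΔG = RT ln(Qₚ/Kₚ) = (8.314 J mol⁻¹ K⁻¹)(650 K) × ln(1.79×10⁻⁵/6.65×10⁻⁵)
   = (5.404 kJ/mol)(-1.312) = -7.09 kJ/mol
ΔG < 0, so the forward reaction is spontaneous (proceeds forward).

ΔG = -7.09 kJ/mol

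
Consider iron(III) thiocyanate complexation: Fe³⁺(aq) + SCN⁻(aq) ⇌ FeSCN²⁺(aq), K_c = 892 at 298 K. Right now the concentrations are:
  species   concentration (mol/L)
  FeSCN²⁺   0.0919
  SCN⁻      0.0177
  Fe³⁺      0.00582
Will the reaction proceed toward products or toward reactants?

Q_c = [FeSCN²⁺] / ([Fe³⁺]·[SCN⁻]) = (0.0919) / ((0.00582)·(0.0177)) = 892
Q_c = 892 = K_c, so the system is already at equilibrium.

neither direction; the system is at equilibrium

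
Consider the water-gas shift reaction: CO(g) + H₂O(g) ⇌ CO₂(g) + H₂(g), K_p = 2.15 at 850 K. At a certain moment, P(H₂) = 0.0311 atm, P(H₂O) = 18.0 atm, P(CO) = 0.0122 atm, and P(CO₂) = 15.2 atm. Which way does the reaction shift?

at equilibrium

Q_p = P(CO₂)·P(H₂) / (P(CO)·P(H₂O)) = (15.2)·(0.0311) / ((0.0122)·(18.0)) = 2.15
Q_p = 2.15 = K_p, so the system is already at equilibrium.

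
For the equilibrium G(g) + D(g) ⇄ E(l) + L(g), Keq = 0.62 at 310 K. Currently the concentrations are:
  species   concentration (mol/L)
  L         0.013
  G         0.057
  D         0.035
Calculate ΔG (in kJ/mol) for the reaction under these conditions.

ΔG = 6.06 kJ/mol

(E is a pure liquid — omitted from Q.)
Q = [L] / ([G]·[D]) = (0.013) / ((0.057)·(0.035)) = 6.52
ΔG = RT ln(Q/Keq) = (8.314 J mol⁻¹ K⁻¹)(310 K) × ln(6.52/0.62)
   = (2.577 kJ/mol)(2.353) = 6.06 kJ/mol
ΔG > 0, so the forward reaction is non-spontaneous (proceeds in reverse).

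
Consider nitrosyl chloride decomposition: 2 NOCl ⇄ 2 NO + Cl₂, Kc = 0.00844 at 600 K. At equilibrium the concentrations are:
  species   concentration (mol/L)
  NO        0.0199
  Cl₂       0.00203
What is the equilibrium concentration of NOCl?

At equilibrium, Kc = [NO]²·[Cl₂] / [NOCl]² = 0.00844.
(0.0199)²·(0.00203) / ([NOCl])² = 0.00844
[NOCl]² = 9.52×10⁻⁵ ⇒ [NOCl] = 0.00976 mol/L

[NOCl] = 0.00976 mol/L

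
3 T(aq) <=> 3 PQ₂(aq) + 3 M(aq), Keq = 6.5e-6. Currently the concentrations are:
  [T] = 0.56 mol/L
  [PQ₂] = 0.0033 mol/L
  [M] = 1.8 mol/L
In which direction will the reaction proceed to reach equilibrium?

Q = [PQ₂]³·[M]³ / [T]³ = (0.0033)³·(1.8)³ / (0.56)³ = 1.2e-6
Q = 1.2e-6 < Keq = 6.5e-6, so the forward reaction proceeds.

to the right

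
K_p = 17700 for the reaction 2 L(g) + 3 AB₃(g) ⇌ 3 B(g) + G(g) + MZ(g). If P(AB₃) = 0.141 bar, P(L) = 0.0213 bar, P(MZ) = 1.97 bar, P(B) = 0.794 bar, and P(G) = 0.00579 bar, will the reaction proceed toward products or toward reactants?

in the forward direction

Q_p = P(B)³·P(G)·P(MZ) / (P(L)²·P(AB₃)³) = (0.794)³·(0.00579)·(1.97) / ((0.0213)²·(0.141)³) = 4490
Q_p = 4490 < K_p = 17700, so the forward reaction proceeds.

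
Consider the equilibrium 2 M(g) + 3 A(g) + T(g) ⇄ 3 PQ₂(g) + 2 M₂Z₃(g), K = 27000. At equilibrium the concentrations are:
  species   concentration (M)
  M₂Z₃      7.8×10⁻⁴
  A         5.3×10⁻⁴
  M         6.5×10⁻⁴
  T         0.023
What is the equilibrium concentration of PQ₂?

At equilibrium, K = [PQ₂]³·[M₂Z₃]² / ([M]²·[A]³·[T]) = 27000.
([PQ₂])³·(7.8×10⁻⁴)² / ((6.5×10⁻⁴)²·(5.3×10⁻⁴)³·(0.023)) = 27000
[PQ₂]³ = 6.42×10⁻⁸ ⇒ [PQ₂] = 0.0040 M

[PQ₂] = 0.0040 M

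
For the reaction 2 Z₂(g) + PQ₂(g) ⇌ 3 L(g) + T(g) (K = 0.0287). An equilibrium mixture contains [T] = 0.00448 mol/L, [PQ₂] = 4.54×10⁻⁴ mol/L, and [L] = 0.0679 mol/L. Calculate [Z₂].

[Z₂] = 0.328 mol/L

At equilibrium, K = [L]³·[T] / ([Z₂]²·[PQ₂]) = 0.0287.
(0.0679)³·(0.00448) / (([Z₂])²·(4.54×10⁻⁴)) = 0.0287
[Z₂]² = 0.108 ⇒ [Z₂] = 0.328 mol/L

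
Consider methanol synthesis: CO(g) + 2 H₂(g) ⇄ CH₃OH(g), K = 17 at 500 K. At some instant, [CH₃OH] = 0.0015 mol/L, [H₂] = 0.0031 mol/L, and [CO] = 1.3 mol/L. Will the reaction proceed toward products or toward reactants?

to the left

Q = [CH₃OH] / ([CO]·[H₂]²) = (0.0015) / ((1.3)·(0.0031)²) = 120
Q = 120 > K = 17, so the reverse reaction proceeds.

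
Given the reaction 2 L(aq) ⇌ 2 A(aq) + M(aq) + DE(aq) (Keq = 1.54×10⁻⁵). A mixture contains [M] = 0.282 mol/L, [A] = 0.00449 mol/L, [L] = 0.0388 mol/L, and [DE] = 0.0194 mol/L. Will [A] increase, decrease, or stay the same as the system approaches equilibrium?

Q = [A]²·[M]·[DE] / [L]² = (0.00449)²·(0.282)·(0.0194) / (0.0388)² = 7.33×10⁻⁵
Q = 7.33×10⁻⁵ > Keq = 1.54×10⁻⁵: net reverse reaction.
A is a product, so it decreases.

decrease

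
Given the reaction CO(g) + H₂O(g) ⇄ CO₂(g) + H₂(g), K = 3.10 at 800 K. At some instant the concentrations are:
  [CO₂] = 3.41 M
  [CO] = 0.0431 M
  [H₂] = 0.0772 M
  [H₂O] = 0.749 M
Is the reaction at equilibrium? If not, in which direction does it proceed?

in the reverse direction

Q = [CO₂]·[H₂] / ([CO]·[H₂O]) = (3.41)·(0.0772) / ((0.0431)·(0.749)) = 8.15
Q = 8.15 > K = 3.10, so the reverse reaction proceeds.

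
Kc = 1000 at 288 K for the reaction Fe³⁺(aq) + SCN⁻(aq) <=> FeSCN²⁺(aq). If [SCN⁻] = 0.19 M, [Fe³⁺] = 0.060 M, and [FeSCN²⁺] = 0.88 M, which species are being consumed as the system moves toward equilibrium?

Fe³⁺, SCN⁻ (reactants)

Qc = [FeSCN²⁺] / ([Fe³⁺]·[SCN⁻]) = (0.88) / ((0.060)·(0.19)) = 77
Qc = 77 < Kc = 1000: net forward reaction.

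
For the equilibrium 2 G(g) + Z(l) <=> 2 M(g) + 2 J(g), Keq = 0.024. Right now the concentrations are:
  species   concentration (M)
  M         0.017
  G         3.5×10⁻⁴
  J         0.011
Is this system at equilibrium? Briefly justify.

(Z is a pure liquid — omitted from Q.)
Q = [M]²·[J]² / [G]² = (0.017)²·(0.011)² / (3.5×10⁻⁴)² = 0.29
Q = 0.29 > Keq = 0.024: net reverse reaction.

no; Q > K, reaction proceeds in reverse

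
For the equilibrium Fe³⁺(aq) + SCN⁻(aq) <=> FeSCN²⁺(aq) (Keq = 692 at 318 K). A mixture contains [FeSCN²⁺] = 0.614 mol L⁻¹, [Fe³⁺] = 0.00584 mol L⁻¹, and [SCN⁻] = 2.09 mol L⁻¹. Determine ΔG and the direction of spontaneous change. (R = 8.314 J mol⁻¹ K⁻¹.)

ΔG = -6.93 kJ/mol; the forward reaction is spontaneous

Q = [FeSCN²⁺] / ([Fe³⁺]·[SCN⁻]) = (0.614) / ((0.00584)·(2.09)) = 50.3
ΔG = RT ln(Q/Keq) = (8.314 J mol⁻¹ K⁻¹)(318 K) × ln(50.3/692)
   = (2.644 kJ/mol)(-2.622) = -6.93 kJ/mol
ΔG < 0, so the forward reaction is spontaneous (proceeds forward).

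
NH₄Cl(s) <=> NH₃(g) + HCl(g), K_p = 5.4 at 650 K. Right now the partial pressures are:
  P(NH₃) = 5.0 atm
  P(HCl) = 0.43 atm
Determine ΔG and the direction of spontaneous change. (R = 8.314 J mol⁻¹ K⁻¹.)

(NH₄Cl is a pure solid — omitted from Q_p.)
Q_p = P(NH₃)·P(HCl) = (5.0)·(0.43) = 2.15
ΔG = RT ln(Q_p/K_p) = (8.314 J mol⁻¹ K⁻¹)(650 K) × ln(2.15/5.4)
   = (5.404 kJ/mol)(-0.9209) = -4.98 kJ/mol
ΔG < 0, so the forward reaction is spontaneous (proceeds forward).

ΔG = -4.98 kJ/mol; the forward reaction is spontaneous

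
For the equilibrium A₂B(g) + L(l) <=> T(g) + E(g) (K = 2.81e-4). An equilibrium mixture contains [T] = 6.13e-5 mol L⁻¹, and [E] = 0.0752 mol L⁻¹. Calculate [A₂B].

(L is a pure liquid — omitted from K.)
At equilibrium, K = [T]·[E] / [A₂B] = 2.81e-4.
(6.13e-5)·(0.0752) / ([A₂B]) = 2.81e-4
[A₂B] = 0.0164 mol L⁻¹

[A₂B] = 0.0164 mol L⁻¹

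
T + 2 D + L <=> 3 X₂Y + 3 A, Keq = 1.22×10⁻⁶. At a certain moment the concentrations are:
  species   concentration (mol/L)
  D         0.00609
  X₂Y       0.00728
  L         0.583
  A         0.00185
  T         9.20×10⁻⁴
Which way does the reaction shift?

in the forward direction

Q = [X₂Y]³·[A]³ / ([T]·[D]²·[L]) = (0.00728)³·(0.00185)³ / ((9.20×10⁻⁴)·(0.00609)²·(0.583)) = 1.23×10⁻⁷
Q = 1.23×10⁻⁷ < Keq = 1.22×10⁻⁶, so the forward reaction proceeds.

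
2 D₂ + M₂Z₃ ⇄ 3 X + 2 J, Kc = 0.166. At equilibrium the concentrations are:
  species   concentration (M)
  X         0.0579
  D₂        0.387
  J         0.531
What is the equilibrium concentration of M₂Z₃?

[M₂Z₃] = 0.00220 M

At equilibrium, Kc = [X]³·[J]² / ([D₂]²·[M₂Z₃]) = 0.166.
(0.0579)³·(0.531)² / ((0.387)²·([M₂Z₃])) = 0.166
[M₂Z₃] = 0.00220 M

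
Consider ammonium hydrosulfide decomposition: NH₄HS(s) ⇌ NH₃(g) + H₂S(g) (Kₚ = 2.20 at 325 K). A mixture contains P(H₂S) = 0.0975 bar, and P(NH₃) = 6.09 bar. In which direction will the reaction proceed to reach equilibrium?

forward (toward products)

(NH₄HS is a pure solid — omitted from Qₚ.)
Qₚ = P(NH₃)·P(H₂S) = (6.09)·(0.0975) = 0.594
Qₚ = 0.594 < Kₚ = 2.20, so the forward reaction proceeds.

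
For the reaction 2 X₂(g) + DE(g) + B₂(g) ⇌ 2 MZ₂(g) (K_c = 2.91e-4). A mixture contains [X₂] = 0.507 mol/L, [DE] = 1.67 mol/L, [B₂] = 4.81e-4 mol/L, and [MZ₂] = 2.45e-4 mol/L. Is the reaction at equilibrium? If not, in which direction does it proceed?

Q_c = [MZ₂]² / ([X₂]²·[DE]·[B₂]) = (2.45e-4)² / ((0.507)²·(1.67)·(4.81e-4)) = 2.91e-4
Q_c = 2.91e-4 = K_c, so the system is already at equilibrium.

no net change (already at equilibrium)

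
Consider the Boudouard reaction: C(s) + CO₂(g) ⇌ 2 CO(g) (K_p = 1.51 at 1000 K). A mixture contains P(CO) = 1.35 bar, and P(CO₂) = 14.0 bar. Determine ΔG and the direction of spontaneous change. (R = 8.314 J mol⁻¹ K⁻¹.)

(C is a pure solid — omitted from Q_p.)
Q_p = P(CO)² / P(CO₂) = (1.35)² / (14.0) = 0.130
ΔG = RT ln(Q_p/K_p) = (8.314 J mol⁻¹ K⁻¹)(1000 K) × ln(0.130/1.51)
   = (8.314 kJ/mol)(-2.452) = -20.4 kJ/mol
ΔG < 0, so the forward reaction is spontaneous (proceeds forward).

ΔG = -20.4 kJ/mol; the forward reaction is spontaneous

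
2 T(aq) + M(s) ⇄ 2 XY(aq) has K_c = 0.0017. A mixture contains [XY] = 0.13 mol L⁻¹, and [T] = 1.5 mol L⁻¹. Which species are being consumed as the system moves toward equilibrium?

XY (products)

(M is a pure solid — omitted from Q_c.)
Q_c = [XY]² / [T]² = (0.13)² / (1.5)² = 0.0075
Q_c = 0.0075 > K_c = 0.0017: net reverse reaction.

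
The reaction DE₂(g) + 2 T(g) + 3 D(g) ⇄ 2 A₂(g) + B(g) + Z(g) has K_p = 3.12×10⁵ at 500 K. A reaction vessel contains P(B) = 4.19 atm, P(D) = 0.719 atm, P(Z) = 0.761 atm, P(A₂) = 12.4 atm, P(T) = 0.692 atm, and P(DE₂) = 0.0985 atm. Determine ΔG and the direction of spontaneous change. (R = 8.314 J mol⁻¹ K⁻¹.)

ΔG = -10.0 kJ/mol; the forward reaction is spontaneous

Q_p = P(A₂)²·P(B)·P(Z) / (P(DE₂)·P(T)²·P(D)³) = (12.4)²·(4.19)·(0.761) / ((0.0985)·(0.692)²·(0.719)³) = 28000
ΔG = RT ln(Q_p/K_p) = (8.314 J mol⁻¹ K⁻¹)(500 K) × ln(28000/3.12×10⁵)
   = (4.157 kJ/mol)(-2.411) = -10.0 kJ/mol
ΔG < 0, so the forward reaction is spontaneous (proceeds forward).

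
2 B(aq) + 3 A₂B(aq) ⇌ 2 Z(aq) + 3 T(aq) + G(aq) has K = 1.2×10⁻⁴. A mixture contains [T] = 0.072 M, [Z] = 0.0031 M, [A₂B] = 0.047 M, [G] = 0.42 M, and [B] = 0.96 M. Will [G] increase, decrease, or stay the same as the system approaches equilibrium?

Q = [Z]²·[T]³·[G] / ([B]²·[A₂B]³) = (0.0031)²·(0.072)³·(0.42) / ((0.96)²·(0.047)³) = 1.6×10⁻⁵
Q = 1.6×10⁻⁵ < K = 1.2×10⁻⁴: net forward reaction.
G is a product, so it increases.

increase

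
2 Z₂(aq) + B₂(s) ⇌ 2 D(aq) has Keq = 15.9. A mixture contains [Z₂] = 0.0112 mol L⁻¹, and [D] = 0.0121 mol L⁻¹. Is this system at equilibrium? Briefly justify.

no; Q < K, reaction proceeds forward

(B₂ is a pure solid — omitted from Q.)
Q = [D]² / [Z₂]² = (0.0121)² / (0.0112)² = 1.17
Q = 1.17 < Keq = 15.9: net forward reaction.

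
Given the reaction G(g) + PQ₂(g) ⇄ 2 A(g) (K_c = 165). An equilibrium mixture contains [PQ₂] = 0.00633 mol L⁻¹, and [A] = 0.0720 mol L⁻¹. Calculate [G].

[G] = 0.00496 mol L⁻¹

At equilibrium, K_c = [A]² / ([G]·[PQ₂]) = 165.
(0.0720)² / (([G])·(0.00633)) = 165
[G] = 0.00496 mol L⁻¹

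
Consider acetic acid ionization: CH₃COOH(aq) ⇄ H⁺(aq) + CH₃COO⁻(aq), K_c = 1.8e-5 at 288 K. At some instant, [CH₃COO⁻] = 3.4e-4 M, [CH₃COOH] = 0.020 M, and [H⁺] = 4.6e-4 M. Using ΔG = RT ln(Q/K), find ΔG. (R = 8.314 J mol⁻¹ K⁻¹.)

ΔG = -2.00 kJ/mol

Q_c = [H⁺]·[CH₃COO⁻] / [CH₃COOH] = (4.6e-4)·(3.4e-4) / (0.020) = 7.82e-6
ΔG = RT ln(Q_c/K_c) = (8.314 J mol⁻¹ K⁻¹)(288 K) × ln(7.82e-6/1.8e-5)
   = (2.394 kJ/mol)(-0.8337) = -2.00 kJ/mol
ΔG < 0, so the forward reaction is spontaneous (proceeds forward).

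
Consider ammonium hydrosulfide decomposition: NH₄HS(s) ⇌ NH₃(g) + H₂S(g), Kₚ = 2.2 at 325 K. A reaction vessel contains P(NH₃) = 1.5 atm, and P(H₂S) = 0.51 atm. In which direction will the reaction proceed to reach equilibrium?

toward products

(NH₄HS is a pure solid — omitted from Qₚ.)
Qₚ = P(NH₃)·P(H₂S) = (1.5)·(0.51) = 0.76
Qₚ = 0.76 < Kₚ = 2.2, so the forward reaction proceeds.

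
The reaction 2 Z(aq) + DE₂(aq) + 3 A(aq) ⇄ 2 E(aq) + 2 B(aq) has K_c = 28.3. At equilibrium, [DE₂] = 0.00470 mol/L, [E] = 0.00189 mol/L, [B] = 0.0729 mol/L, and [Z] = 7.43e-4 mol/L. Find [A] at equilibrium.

At equilibrium, K_c = [E]²·[B]² / ([Z]²·[DE₂]·[A]³) = 28.3.
(0.00189)²·(0.0729)² / ((7.43e-4)²·(0.00470)·([A])³) = 28.3
[A]³ = 0.259 ⇒ [A] = 0.637 mol/L

[A] = 0.637 mol/L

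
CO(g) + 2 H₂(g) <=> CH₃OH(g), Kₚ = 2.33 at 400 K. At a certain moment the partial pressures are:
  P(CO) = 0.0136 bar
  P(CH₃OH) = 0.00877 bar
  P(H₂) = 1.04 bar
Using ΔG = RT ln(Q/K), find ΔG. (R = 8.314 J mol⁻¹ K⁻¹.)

ΔG = -4.53 kJ/mol

Qₚ = P(CH₃OH) / (P(CO)·P(H₂)²) = (0.00877) / ((0.0136)·(1.04)²) = 0.596
ΔG = RT ln(Qₚ/Kₚ) = (8.314 J mol⁻¹ K⁻¹)(400 K) × ln(0.596/2.33)
   = (3.326 kJ/mol)(-1.363) = -4.53 kJ/mol
ΔG < 0, so the forward reaction is spontaneous (proceeds forward).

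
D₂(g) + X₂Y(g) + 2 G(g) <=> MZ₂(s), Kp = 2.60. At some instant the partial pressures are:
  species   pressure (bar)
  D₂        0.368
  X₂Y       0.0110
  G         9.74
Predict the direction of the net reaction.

no net change (already at equilibrium)

(MZ₂ is a pure solid — omitted from Qp.)
Qp = 1 / (P(D₂)·P(X₂Y)·P(G)²) = 1 / ((0.368)·(0.0110)·(9.74)²) = 2.60
Qp = 2.60 = Kp, so the system is already at equilibrium.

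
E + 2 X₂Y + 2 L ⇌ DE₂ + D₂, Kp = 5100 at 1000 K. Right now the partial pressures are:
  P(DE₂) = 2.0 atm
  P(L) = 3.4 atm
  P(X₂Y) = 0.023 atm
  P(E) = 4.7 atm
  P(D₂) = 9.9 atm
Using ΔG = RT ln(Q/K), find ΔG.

Qp = P(DE₂)·P(D₂) / (P(E)·P(X₂Y)²·P(L)²) = (2.0)·(9.9) / ((4.7)·(0.023)²·(3.4)²) = 689
ΔG = RT ln(Qp/Kp) = (8.314 J mol⁻¹ K⁻¹)(1000 K) × ln(689/5100)
   = (8.314 kJ/mol)(-2.002) = -16.6 kJ/mol
ΔG < 0, so the forward reaction is spontaneous (proceeds forward).

ΔG = -16.6 kJ/mol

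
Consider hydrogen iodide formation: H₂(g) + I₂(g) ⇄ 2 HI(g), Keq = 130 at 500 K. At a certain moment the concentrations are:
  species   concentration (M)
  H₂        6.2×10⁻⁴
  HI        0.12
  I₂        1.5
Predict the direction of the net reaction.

to the right

Q = [HI]² / ([H₂]·[I₂]) = (0.12)² / ((6.2×10⁻⁴)·(1.5)) = 15
Q = 15 < Keq = 130, so the forward reaction proceeds.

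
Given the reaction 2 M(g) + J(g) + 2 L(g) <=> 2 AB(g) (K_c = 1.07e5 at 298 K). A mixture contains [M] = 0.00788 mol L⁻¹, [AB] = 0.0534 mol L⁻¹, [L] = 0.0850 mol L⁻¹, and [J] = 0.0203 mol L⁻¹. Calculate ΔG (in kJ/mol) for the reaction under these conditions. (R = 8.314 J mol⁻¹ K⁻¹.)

Q_c = [AB]² / ([M]²·[J]·[L]²) = (0.0534)² / ((0.00788)²·(0.0203)·(0.0850)²) = 3.13e5
ΔG = RT ln(Q_c/K_c) = (8.314 J mol⁻¹ K⁻¹)(298 K) × ln(3.13e5/1.07e5)
   = (2.478 kJ/mol)(1.073) = 2.66 kJ/mol
ΔG > 0, so the forward reaction is non-spontaneous (proceeds in reverse).

ΔG = 2.66 kJ/mol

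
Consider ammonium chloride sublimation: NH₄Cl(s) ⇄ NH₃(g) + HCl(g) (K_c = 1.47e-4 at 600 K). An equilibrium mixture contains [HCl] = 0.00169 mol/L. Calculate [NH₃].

[NH₃] = 0.0870 mol/L

(NH₄Cl is a pure solid — omitted from K_c.)
At equilibrium, K_c = [NH₃]·[HCl] = 1.47e-4.
([NH₃])·(0.00169) = 1.47e-4
[NH₃] = 0.0870 mol/L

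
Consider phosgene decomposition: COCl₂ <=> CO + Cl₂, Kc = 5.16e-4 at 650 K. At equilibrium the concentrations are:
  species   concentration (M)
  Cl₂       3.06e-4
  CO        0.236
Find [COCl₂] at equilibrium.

[COCl₂] = 0.140 M

At equilibrium, Kc = [CO]·[Cl₂] / [COCl₂] = 5.16e-4.
(0.236)·(3.06e-4) / ([COCl₂]) = 5.16e-4
[COCl₂] = 0.140 M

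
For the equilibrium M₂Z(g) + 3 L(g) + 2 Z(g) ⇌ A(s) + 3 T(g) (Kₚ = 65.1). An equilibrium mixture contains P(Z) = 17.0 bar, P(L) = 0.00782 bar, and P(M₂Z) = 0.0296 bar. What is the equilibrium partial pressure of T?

P(T) = 0.0643 bar

(A is a pure solid — omitted from Kₚ.)
At equilibrium, Kₚ = P(T)³ / (P(M₂Z)·P(L)³·P(Z)²) = 65.1.
(P(T))³ / ((0.0296)·(0.00782)³·(17.0)²) = 65.1
P(T)³ = 2.66e-4 ⇒ P(T) = 0.0643 bar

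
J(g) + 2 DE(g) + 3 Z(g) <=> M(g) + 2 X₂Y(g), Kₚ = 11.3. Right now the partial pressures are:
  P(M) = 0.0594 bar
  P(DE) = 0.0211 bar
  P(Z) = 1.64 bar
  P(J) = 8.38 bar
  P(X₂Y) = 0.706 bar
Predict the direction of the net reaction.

toward products

Qₚ = P(M)·P(X₂Y)² / (P(J)·P(DE)²·P(Z)³) = (0.0594)·(0.706)² / ((8.38)·(0.0211)²·(1.64)³) = 1.80
Qₚ = 1.80 < Kₚ = 11.3, so the forward reaction proceeds.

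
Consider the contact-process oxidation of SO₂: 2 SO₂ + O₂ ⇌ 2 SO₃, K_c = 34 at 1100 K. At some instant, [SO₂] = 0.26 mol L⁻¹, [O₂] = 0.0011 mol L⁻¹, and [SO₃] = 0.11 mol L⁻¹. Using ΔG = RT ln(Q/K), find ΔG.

Q_c = [SO₃]² / ([SO₂]²·[O₂]) = (0.11)² / ((0.26)²·(0.0011)) = 163
ΔG = RT ln(Q_c/K_c) = (8.314 J mol⁻¹ K⁻¹)(1100 K) × ln(163/34)
   = (9.145 kJ/mol)(1.567) = 14.3 kJ/mol
ΔG > 0, so the forward reaction is non-spontaneous (proceeds in reverse).

ΔG = 14.3 kJ/mol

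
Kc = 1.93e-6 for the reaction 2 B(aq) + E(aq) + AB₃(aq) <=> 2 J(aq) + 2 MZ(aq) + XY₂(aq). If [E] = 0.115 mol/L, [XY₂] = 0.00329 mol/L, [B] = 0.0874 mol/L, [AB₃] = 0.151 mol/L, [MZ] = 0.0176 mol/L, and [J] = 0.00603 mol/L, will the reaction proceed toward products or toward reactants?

Qc = [J]²·[MZ]²·[XY₂] / ([B]²·[E]·[AB₃]) = (0.00603)²·(0.0176)²·(0.00329) / ((0.0874)²·(0.115)·(0.151)) = 2.79e-7
Qc = 2.79e-7 < Kc = 1.93e-6, so the forward reaction proceeds.

toward products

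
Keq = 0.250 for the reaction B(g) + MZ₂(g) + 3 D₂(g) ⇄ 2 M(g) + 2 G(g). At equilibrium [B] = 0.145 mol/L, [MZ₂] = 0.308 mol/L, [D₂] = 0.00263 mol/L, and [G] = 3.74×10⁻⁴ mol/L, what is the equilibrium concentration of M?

At equilibrium, Keq = [M]²·[G]² / ([B]·[MZ₂]·[D₂]³) = 0.250.
([M])²·(3.74×10⁻⁴)² / ((0.145)·(0.308)·(0.00263)³) = 0.250
[M]² = 0.00145 ⇒ [M] = 0.0381 mol/L

[M] = 0.0381 mol/L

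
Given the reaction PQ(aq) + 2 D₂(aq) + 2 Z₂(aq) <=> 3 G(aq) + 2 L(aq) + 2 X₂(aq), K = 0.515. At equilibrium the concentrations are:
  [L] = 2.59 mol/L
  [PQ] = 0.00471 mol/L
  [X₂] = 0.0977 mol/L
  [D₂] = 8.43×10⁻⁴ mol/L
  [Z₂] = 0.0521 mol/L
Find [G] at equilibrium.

At equilibrium, K = [G]³·[L]²·[X₂]² / ([PQ]·[D₂]²·[Z₂]²) = 0.515.
([G])³·(2.59)²·(0.0977)² / ((0.00471)·(8.43×10⁻⁴)²·(0.0521)²) = 0.515
[G]³ = 7.31×10⁻¹¹ ⇒ [G] = 4.18×10⁻⁴ mol/L

[G] = 4.18×10⁻⁴ mol/L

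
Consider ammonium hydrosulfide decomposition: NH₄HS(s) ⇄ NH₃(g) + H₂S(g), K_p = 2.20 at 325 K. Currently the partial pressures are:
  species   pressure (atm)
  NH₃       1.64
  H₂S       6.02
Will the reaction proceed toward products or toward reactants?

reverse (toward reactants)

(NH₄HS is a pure solid — omitted from Q_p.)
Q_p = P(NH₃)·P(H₂S) = (1.64)·(6.02) = 9.87
Q_p = 9.87 > K_p = 2.20, so the reverse reaction proceeds.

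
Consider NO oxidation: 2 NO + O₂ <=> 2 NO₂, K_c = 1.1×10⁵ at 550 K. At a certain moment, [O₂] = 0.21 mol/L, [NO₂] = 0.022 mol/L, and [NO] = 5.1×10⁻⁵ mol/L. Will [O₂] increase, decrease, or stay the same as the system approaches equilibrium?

increase

Q_c = [NO₂]² / ([NO]²·[O₂]) = (0.022)² / ((5.1×10⁻⁵)²·(0.21)) = 8.9×10⁵
Q_c = 8.9×10⁵ > K_c = 1.1×10⁵: net reverse reaction.
O₂ is a reactant, so it increases.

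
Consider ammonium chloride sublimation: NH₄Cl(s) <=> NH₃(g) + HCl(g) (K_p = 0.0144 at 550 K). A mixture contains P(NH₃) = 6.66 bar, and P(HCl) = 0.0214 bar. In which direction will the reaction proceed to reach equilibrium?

(NH₄Cl is a pure solid — omitted from Q_p.)
Q_p = P(NH₃)·P(HCl) = (6.66)·(0.0214) = 0.143
Q_p = 0.143 > K_p = 0.0144, so the reverse reaction proceeds.

reverse (toward reactants)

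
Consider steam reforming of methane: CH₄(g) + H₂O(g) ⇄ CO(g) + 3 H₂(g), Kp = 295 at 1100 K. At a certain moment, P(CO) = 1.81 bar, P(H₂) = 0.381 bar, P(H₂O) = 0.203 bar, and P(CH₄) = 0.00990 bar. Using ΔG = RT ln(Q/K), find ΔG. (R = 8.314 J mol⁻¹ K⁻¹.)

ΔG = -16.3 kJ/mol

Qp = P(CO)·P(H₂)³ / (P(CH₄)·P(H₂O)) = (1.81)·(0.381)³ / ((0.00990)·(0.203)) = 49.8
ΔG = RT ln(Qp/Kp) = (8.314 J mol⁻¹ K⁻¹)(1100 K) × ln(49.8/295)
   = (9.145 kJ/mol)(-1.779) = -16.3 kJ/mol
ΔG < 0, so the forward reaction is spontaneous (proceeds forward).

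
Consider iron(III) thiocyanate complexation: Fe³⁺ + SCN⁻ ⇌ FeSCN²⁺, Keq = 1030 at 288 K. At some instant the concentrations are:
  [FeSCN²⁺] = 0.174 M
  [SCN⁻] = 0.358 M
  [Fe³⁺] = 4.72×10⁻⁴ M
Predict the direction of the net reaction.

neither direction; the system is at equilibrium

Q = [FeSCN²⁺] / ([Fe³⁺]·[SCN⁻]) = (0.174) / ((4.72×10⁻⁴)·(0.358)) = 1030
Q = 1030 = Keq, so the system is already at equilibrium.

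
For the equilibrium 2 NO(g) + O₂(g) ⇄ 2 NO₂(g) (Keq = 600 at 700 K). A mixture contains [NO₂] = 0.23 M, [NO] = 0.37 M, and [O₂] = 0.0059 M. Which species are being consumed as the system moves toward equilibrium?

Q = [NO₂]² / ([NO]²·[O₂]) = (0.23)² / ((0.37)²·(0.0059)) = 65
Q = 65 < Keq = 600: net forward reaction.

NO, O₂ (reactants)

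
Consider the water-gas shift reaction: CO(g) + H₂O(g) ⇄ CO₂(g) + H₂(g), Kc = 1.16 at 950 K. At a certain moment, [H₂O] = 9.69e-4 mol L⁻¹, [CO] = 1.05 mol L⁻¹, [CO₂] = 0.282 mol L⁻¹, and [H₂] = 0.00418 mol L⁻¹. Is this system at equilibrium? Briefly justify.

yes, at equilibrium

Qc = [CO₂]·[H₂] / ([CO]·[H₂O]) = (0.282)·(0.00418) / ((1.05)·(9.69e-4)) = 1.16
Qc = 1.16 = Kc; the system is at equilibrium.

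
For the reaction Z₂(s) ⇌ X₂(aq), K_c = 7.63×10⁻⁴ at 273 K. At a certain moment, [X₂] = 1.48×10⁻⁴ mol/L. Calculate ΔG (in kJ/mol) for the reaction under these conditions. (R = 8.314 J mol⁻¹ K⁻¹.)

(Z₂ is a pure solid — omitted from Q_c.)
Q_c = [X₂] = 1.48×10⁻⁴
ΔG = RT ln(Q_c/K_c) = (8.314 J mol⁻¹ K⁻¹)(273 K) × ln(1.48×10⁻⁴/7.63×10⁻⁴)
   = (2.270 kJ/mol)(-1.640) = -3.72 kJ/mol
ΔG < 0, so the forward reaction is spontaneous (proceeds forward).

ΔG = -3.72 kJ/mol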